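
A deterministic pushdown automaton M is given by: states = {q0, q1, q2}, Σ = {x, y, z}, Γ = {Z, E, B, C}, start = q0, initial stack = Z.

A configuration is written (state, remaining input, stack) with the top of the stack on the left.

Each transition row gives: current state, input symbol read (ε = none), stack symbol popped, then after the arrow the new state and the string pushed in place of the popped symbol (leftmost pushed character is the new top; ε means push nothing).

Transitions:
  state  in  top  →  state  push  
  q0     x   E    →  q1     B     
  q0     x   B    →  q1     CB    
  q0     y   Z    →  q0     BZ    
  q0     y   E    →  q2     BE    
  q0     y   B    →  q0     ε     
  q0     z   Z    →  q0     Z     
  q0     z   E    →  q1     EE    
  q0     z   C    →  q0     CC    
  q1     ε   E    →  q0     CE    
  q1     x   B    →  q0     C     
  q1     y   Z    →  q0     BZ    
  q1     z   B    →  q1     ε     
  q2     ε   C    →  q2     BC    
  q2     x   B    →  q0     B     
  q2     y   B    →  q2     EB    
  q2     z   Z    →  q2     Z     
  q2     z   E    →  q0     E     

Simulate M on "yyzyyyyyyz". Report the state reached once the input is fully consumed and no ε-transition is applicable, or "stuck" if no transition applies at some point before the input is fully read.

(q0, yyzyyyyyyz, Z)
  read y, top Z: go to q0, push BZ → (q0, yzyyyyyyz, BZ)
  read y, top B: go to q0, push ε → (q0, zyyyyyyz, Z)
  read z, top Z: go to q0, push Z → (q0, yyyyyyz, Z)
  read y, top Z: go to q0, push BZ → (q0, yyyyyz, BZ)
  read y, top B: go to q0, push ε → (q0, yyyyz, Z)
  read y, top Z: go to q0, push BZ → (q0, yyyz, BZ)
  read y, top B: go to q0, push ε → (q0, yyz, Z)
  read y, top Z: go to q0, push BZ → (q0, yz, BZ)
  read y, top B: go to q0, push ε → (q0, z, Z)
  read z, top Z: go to q0, push Z → (q0, ε, Z)
All input consumed; M is in state q0.

q0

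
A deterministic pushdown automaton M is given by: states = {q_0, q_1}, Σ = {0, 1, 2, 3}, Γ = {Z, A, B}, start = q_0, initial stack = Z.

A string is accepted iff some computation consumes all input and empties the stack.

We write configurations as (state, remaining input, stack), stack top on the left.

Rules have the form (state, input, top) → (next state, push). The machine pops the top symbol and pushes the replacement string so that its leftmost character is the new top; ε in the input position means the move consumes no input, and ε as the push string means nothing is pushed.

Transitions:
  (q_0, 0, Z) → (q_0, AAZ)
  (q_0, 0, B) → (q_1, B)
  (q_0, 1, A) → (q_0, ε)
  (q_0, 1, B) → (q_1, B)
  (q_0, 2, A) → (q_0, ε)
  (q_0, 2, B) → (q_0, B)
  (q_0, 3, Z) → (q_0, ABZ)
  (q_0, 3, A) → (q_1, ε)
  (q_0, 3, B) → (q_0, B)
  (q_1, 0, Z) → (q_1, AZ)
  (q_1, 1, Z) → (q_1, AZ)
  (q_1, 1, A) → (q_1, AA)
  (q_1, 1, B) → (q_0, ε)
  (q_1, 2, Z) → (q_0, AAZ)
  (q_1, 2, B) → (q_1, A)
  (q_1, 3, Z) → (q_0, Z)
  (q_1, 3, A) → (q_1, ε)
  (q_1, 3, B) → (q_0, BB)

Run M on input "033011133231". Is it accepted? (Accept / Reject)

Reject

(q_0, 033011133231, Z) ⊢ (q_0, 33011133231, AAZ) ⊢ (q_1, 3011133231, AZ) ⊢ (q_1, 011133231, Z) ⊢ (q_1, 11133231, AZ) ⊢ (q_1, 1133231, AAZ) ⊢ (q_1, 133231, AAAZ) ⊢ (q_1, 33231, AAAAZ) ⊢ (q_1, 3231, AAAZ) ⊢ (q_1, 231, AAZ)
No transition applies at (q_1, 231, AAZ); input not fully consumed.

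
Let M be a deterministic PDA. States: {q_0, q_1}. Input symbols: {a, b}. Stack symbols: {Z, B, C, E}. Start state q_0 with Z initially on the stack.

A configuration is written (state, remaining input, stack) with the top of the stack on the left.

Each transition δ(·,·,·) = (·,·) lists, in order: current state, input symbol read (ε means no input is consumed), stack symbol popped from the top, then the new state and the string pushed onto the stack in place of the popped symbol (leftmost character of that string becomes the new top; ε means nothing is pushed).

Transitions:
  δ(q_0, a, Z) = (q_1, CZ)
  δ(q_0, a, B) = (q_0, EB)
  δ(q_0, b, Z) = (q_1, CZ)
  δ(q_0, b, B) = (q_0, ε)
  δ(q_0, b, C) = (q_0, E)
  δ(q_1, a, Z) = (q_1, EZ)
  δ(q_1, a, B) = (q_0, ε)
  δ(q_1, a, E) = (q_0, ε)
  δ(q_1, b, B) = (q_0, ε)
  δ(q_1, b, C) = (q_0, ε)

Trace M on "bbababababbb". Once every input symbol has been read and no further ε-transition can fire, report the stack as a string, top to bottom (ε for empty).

(q_0, bbababababbb, Z)
  read b, top Z: go to q_1, push CZ → (q_1, bababababbb, CZ)
  read b, top C: go to q_0, push ε → (q_0, ababababbb, Z)
  read a, top Z: go to q_1, push CZ → (q_1, babababbb, CZ)
  read b, top C: go to q_0, push ε → (q_0, abababbb, Z)
  read a, top Z: go to q_1, push CZ → (q_1, bababbb, CZ)
  read b, top C: go to q_0, push ε → (q_0, ababbb, Z)
  read a, top Z: go to q_1, push CZ → (q_1, babbb, CZ)
  read b, top C: go to q_0, push ε → (q_0, abbb, Z)
  read a, top Z: go to q_1, push CZ → (q_1, bbb, CZ)
  read b, top C: go to q_0, push ε → (q_0, bb, Z)
  read b, top Z: go to q_1, push CZ → (q_1, b, CZ)
  read b, top C: go to q_0, push ε → (q_0, ε, Z)
All input consumed in state q_0 with stack Z.

Z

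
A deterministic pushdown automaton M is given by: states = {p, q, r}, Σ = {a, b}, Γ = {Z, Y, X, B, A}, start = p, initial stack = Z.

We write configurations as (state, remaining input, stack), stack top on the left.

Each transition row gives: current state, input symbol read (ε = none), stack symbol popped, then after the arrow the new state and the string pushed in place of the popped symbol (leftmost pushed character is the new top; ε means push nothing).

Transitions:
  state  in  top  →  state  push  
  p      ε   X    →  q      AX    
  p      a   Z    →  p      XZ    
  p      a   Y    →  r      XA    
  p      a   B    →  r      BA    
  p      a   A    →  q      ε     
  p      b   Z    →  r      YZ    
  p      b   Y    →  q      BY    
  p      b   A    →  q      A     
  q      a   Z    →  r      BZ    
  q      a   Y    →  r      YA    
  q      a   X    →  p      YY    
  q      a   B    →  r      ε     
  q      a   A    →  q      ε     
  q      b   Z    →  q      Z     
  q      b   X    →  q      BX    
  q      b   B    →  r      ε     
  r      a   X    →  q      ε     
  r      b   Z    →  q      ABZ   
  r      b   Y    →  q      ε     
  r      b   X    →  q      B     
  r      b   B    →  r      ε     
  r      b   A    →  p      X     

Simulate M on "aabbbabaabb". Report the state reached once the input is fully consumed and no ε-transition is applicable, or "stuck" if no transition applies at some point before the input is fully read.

stuck

(p, aabbbabaabb, Z) ⊢ (p, abbbabaabb, XZ) ⊢ (q, abbbabaabb, AXZ) ⊢ (q, bbbabaabb, XZ) ⊢ (q, bbabaabb, BXZ) ⊢ (r, babaabb, XZ) ⊢ (q, abaabb, BZ) ⊢ (r, baabb, Z) ⊢ (q, aabb, ABZ) ⊢ (q, abb, BZ) ⊢ (r, bb, Z) ⊢ (q, b, ABZ)
No transition for (q, b, top A); M blocks with input b remaining.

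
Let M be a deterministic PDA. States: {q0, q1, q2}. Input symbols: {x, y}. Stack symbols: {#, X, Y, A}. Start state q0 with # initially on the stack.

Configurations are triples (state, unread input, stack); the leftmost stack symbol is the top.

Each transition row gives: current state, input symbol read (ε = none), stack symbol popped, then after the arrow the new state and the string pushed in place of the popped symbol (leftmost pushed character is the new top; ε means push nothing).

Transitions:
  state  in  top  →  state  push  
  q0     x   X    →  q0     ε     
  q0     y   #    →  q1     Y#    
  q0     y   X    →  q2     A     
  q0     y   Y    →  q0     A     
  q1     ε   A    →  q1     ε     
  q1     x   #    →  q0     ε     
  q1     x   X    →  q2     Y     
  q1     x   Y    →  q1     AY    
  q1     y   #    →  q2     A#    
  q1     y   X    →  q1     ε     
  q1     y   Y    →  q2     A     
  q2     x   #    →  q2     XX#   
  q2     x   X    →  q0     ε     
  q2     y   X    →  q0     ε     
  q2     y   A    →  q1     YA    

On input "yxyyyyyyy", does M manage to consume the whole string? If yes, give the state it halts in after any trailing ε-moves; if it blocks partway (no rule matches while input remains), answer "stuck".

q2

(q0, yxyyyyyyy, #) ⊢ (q1, xyyyyyyy, Y#) ⊢ (q1, yyyyyyy, AY#) ⊢ (q1, yyyyyyy, Y#) ⊢ (q2, yyyyyy, A#) ⊢ (q1, yyyyy, YA#) ⊢ (q2, yyyy, AA#) ⊢ (q1, yyy, YAA#) ⊢ (q2, yy, AAA#) ⊢ (q1, y, YAAA#) ⊢ (q2, ε, AAAA#)
All input consumed; M is in state q2.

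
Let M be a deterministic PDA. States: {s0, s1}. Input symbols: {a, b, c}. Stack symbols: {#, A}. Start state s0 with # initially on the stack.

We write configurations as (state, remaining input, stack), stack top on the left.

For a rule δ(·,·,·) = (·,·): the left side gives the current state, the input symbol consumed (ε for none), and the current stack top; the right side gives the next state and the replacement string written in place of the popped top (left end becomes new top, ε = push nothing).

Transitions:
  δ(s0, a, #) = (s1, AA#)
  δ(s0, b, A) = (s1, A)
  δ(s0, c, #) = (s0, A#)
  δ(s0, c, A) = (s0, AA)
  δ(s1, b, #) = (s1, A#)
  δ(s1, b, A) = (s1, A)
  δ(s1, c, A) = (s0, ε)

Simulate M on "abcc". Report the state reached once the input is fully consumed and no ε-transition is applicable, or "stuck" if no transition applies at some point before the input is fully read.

(s0, abcc, #) ⊢ (s1, bcc, AA#) ⊢ (s1, cc, AA#) ⊢ (s0, c, A#) ⊢ (s0, ε, AA#)
All input consumed; M is in state s0.

s0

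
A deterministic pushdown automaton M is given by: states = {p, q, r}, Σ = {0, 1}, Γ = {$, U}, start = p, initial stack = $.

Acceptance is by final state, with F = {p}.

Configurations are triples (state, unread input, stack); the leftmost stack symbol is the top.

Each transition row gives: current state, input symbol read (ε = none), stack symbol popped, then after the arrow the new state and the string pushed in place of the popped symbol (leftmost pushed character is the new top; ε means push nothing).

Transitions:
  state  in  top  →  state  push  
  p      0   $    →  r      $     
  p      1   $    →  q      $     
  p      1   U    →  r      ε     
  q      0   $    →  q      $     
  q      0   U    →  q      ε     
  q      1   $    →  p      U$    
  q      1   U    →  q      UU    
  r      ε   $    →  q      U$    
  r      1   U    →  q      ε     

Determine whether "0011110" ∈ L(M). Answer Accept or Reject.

(p, 0011110, $)
  read 0, top $: go to r, push $ → (r, 011110, $)
  ε-move, top $: go to q, push U$ → (q, 011110, U$)
  read 0, top U: go to q, push ε → (q, 11110, $)
  read 1, top $: go to p, push U$ → (p, 1110, U$)
  read 1, top U: go to r, push ε → (r, 110, $)
  ε-move, top $: go to q, push U$ → (q, 110, U$)
  read 1, top U: go to q, push UU → (q, 10, UU$)
  read 1, top U: go to q, push UU → (q, 0, UUU$)
  read 0, top U: go to q, push ε → (q, ε, UU$)
All input consumed; state q ∉ F and no further ε-move applies.

Reject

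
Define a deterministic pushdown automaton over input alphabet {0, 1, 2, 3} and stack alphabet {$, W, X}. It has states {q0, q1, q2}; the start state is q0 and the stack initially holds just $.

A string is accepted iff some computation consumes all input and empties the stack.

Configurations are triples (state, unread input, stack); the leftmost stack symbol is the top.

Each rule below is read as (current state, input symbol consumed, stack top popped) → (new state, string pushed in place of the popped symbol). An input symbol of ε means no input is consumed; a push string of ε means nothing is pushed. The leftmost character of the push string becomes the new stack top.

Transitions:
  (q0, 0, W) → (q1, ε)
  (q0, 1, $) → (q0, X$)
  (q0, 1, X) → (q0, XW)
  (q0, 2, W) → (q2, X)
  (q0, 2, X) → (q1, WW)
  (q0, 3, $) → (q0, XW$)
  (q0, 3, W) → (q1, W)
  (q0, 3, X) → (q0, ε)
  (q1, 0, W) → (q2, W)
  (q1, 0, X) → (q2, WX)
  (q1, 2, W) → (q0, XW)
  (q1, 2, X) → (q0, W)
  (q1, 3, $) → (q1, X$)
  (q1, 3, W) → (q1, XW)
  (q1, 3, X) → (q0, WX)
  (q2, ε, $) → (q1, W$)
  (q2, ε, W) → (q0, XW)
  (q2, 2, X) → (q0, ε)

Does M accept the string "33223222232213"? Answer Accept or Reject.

(q0, 33223222232213, $)
  read 3, top $: go to q0, push XW$ → (q0, 3223222232213, XW$)
  read 3, top X: go to q0, push ε → (q0, 223222232213, W$)
  read 2, top W: go to q2, push X → (q2, 23222232213, X$)
  read 2, top X: go to q0, push ε → (q0, 3222232213, $)
  read 3, top $: go to q0, push XW$ → (q0, 222232213, XW$)
  read 2, top X: go to q1, push WW → (q1, 22232213, WWW$)
  read 2, top W: go to q0, push XW → (q0, 2232213, XWWW$)
  read 2, top X: go to q1, push WW → (q1, 232213, WWWWW$)
  read 2, top W: go to q0, push XW → (q0, 32213, XWWWWW$)
  read 3, top X: go to q0, push ε → (q0, 2213, WWWWW$)
  read 2, top W: go to q2, push X → (q2, 213, XWWWW$)
  read 2, top X: go to q0, push ε → (q0, 13, WWWW$)
No transition applies at (q0, 13, WWWW$); input not fully consumed.

Reject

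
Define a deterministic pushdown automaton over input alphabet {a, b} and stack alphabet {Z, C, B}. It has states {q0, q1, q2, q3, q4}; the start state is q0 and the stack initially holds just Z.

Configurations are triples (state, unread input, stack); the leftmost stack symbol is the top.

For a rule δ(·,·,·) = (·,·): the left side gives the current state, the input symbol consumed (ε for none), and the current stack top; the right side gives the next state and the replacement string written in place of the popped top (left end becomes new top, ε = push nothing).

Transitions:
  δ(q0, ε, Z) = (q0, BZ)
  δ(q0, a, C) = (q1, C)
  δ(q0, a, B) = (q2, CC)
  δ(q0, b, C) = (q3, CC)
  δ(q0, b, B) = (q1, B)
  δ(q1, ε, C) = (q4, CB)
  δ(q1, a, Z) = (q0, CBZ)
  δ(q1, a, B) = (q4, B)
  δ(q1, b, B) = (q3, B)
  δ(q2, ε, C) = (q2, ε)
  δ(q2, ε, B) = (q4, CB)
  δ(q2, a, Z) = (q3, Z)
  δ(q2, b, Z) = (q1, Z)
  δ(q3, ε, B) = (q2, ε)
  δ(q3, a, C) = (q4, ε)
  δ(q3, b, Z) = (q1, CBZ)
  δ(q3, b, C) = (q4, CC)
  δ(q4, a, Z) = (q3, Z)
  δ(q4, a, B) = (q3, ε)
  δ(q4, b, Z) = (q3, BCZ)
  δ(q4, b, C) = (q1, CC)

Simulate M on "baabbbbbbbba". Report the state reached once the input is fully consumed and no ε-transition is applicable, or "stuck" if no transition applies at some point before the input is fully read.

(q0, baabbbbbbbba, Z) ⊢ (q0, baabbbbbbbba, BZ) ⊢ (q1, aabbbbbbbba, BZ) ⊢ (q4, abbbbbbbba, BZ) ⊢ (q3, bbbbbbbba, Z) ⊢ (q1, bbbbbbba, CBZ) ⊢ (q4, bbbbbbba, CBBZ) ⊢ (q1, bbbbbba, CCBBZ) ⊢ (q4, bbbbbba, CBCBBZ) ⊢ (q1, bbbbba, CCBCBBZ) ⊢ (q4, bbbbba, CBCBCBBZ) ⊢ (q1, bbbba, CCBCBCBBZ) ⊢ (q4, bbbba, CBCBCBCBBZ) ⊢ (q1, bbba, CCBCBCBCBBZ) ⊢ (q4, bbba, CBCBCBCBCBBZ) ⊢ (q1, bba, CCBCBCBCBCBBZ) ⊢ (q4, bba, CBCBCBCBCBCBBZ) ⊢ (q1, ba, CCBCBCBCBCBCBBZ) ⊢ (q4, ba, CBCBCBCBCBCBCBBZ) ⊢ (q1, a, CCBCBCBCBCBCBCBBZ) ⊢ (q4, a, CBCBCBCBCBCBCBCBBZ)
No transition for (q4, a, top C); M blocks with input a remaining.

stuck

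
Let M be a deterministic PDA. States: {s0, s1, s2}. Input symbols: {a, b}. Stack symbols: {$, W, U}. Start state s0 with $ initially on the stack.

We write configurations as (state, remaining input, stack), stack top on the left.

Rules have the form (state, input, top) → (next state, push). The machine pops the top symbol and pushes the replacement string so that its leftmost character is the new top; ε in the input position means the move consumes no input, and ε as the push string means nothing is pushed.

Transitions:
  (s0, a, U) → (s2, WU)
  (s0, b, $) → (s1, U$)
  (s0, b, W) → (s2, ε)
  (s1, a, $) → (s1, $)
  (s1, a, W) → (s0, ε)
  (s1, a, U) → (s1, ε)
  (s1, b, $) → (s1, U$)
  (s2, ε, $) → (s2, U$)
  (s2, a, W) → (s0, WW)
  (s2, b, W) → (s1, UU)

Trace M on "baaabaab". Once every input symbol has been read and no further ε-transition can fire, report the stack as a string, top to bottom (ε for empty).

U$

(s0, baaabaab, $) ⊢ (s1, aaabaab, U$) ⊢ (s1, aabaab, $) ⊢ (s1, abaab, $) ⊢ (s1, baab, $) ⊢ (s1, aab, U$) ⊢ (s1, ab, $) ⊢ (s1, b, $) ⊢ (s1, ε, U$)
All input consumed in state s1 with stack U$.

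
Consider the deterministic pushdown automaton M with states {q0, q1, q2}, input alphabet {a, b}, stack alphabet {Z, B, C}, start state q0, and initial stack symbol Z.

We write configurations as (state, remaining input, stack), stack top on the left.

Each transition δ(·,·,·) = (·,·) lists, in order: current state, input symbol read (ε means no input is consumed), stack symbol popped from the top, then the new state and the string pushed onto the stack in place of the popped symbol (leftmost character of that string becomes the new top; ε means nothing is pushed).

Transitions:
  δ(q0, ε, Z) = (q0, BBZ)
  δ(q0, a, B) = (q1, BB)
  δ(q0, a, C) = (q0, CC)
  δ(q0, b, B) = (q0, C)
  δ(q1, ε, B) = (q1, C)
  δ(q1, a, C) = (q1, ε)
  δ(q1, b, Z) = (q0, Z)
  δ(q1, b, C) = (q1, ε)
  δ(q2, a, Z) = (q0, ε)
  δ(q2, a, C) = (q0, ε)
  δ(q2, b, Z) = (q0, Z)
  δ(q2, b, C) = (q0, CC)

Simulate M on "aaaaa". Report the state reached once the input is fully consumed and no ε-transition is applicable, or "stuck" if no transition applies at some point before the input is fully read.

(q0, aaaaa, Z) ⊢ (q0, aaaaa, BBZ) ⊢ (q1, aaaa, BBBZ) ⊢ (q1, aaaa, CBBZ) ⊢ (q1, aaa, BBZ) ⊢ (q1, aaa, CBZ) ⊢ (q1, aa, BZ) ⊢ (q1, aa, CZ) ⊢ (q1, a, Z)
No transition for (q1, a, top Z); M blocks with input a remaining.

stuck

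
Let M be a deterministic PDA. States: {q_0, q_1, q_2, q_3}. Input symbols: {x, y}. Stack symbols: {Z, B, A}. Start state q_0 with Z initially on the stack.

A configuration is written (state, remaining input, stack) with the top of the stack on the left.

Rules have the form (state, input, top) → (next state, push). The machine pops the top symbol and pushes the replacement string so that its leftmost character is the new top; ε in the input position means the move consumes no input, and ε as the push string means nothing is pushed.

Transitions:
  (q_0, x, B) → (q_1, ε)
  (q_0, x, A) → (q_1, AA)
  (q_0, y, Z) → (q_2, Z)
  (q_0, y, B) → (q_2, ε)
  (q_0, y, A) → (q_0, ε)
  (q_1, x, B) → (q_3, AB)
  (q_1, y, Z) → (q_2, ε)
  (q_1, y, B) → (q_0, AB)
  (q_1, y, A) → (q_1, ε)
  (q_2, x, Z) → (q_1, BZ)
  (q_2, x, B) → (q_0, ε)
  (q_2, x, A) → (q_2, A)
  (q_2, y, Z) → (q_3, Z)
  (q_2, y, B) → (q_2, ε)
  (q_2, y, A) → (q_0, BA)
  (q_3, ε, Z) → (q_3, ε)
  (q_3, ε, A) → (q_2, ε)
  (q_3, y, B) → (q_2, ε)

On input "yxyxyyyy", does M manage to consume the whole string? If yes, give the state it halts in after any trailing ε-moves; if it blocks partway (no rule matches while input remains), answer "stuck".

(q_0, yxyxyyyy, Z)
  read y, top Z: go to q_2, push Z → (q_2, xyxyyyy, Z)
  read x, top Z: go to q_1, push BZ → (q_1, yxyyyy, BZ)
  read y, top B: go to q_0, push AB → (q_0, xyyyy, ABZ)
  read x, top A: go to q_1, push AA → (q_1, yyyy, AABZ)
  read y, top A: go to q_1, push ε → (q_1, yyy, ABZ)
  read y, top A: go to q_1, push ε → (q_1, yy, BZ)
  read y, top B: go to q_0, push AB → (q_0, y, ABZ)
  read y, top A: go to q_0, push ε → (q_0, ε, BZ)
All input consumed; M is in state q_0.

q_0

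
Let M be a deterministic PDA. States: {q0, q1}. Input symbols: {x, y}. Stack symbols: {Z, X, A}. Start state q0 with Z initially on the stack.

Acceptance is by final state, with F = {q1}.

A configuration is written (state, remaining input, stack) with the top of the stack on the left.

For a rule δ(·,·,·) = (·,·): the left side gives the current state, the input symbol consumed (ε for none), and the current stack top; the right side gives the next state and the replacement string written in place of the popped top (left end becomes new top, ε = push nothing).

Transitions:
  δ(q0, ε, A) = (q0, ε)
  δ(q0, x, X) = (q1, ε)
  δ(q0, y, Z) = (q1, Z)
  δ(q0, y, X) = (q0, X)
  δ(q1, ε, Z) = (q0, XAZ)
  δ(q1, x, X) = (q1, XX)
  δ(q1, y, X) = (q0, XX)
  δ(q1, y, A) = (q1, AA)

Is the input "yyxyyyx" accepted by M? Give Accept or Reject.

(q0, yyxyyyx, Z)
  read y, top Z: go to q1, push Z → (q1, yxyyyx, Z)
  ε-move, top Z: go to q0, push XAZ → (q0, yxyyyx, XAZ)
  read y, top X: go to q0, push X → (q0, xyyyx, XAZ)
  read x, top X: go to q1, push ε → (q1, yyyx, AZ)
  read y, top A: go to q1, push AA → (q1, yyx, AAZ)
  read y, top A: go to q1, push AA → (q1, yx, AAAZ)
  read y, top A: go to q1, push AA → (q1, x, AAAAZ)
No transition applies at (q1, x, AAAAZ); input not fully consumed.

Reject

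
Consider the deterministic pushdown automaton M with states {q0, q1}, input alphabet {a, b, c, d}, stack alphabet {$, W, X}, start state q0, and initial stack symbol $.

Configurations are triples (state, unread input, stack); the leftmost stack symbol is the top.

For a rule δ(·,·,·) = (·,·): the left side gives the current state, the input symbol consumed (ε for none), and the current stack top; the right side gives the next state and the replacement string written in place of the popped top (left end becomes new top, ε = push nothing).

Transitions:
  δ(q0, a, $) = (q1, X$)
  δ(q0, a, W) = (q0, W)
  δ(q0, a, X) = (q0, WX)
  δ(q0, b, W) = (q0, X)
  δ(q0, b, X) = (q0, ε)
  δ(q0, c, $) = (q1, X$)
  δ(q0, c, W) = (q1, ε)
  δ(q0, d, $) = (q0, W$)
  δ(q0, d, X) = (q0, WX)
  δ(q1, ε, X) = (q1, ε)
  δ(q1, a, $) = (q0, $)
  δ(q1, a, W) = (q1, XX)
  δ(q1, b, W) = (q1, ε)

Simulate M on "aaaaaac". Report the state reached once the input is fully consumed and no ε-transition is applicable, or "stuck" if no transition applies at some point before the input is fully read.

q1

(q0, aaaaaac, $)
  read a, top $: go to q1, push X$ → (q1, aaaaac, X$)
  ε-move, top X: go to q1, push ε → (q1, aaaaac, $)
  read a, top $: go to q0, push $ → (q0, aaaac, $)
  read a, top $: go to q1, push X$ → (q1, aaac, X$)
  ε-move, top X: go to q1, push ε → (q1, aaac, $)
  read a, top $: go to q0, push $ → (q0, aac, $)
  read a, top $: go to q1, push X$ → (q1, ac, X$)
  ε-move, top X: go to q1, push ε → (q1, ac, $)
  read a, top $: go to q0, push $ → (q0, c, $)
  read c, top $: go to q1, push X$ → (q1, ε, X$)
  ε-move, top X: go to q1, push ε → (q1, ε, $)
All input consumed; M is in state q1.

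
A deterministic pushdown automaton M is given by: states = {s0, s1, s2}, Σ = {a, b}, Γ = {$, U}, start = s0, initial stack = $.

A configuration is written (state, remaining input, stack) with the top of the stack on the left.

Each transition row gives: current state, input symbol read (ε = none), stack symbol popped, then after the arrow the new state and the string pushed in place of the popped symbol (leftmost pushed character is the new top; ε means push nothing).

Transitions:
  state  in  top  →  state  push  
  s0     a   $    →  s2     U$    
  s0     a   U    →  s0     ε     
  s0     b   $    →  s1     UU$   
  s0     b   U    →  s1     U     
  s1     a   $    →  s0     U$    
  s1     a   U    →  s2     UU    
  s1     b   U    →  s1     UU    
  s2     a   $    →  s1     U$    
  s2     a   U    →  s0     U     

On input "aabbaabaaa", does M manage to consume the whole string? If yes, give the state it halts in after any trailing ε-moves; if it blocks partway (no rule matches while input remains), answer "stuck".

(s0, aabbaabaaa, $) ⊢ (s2, abbaabaaa, U$) ⊢ (s0, bbaabaaa, U$) ⊢ (s1, baabaaa, U$) ⊢ (s1, aabaaa, UU$) ⊢ (s2, abaaa, UUU$) ⊢ (s0, baaa, UUU$) ⊢ (s1, aaa, UUU$) ⊢ (s2, aa, UUUU$) ⊢ (s0, a, UUUU$) ⊢ (s0, ε, UUU$)
All input consumed; M is in state s0.

s0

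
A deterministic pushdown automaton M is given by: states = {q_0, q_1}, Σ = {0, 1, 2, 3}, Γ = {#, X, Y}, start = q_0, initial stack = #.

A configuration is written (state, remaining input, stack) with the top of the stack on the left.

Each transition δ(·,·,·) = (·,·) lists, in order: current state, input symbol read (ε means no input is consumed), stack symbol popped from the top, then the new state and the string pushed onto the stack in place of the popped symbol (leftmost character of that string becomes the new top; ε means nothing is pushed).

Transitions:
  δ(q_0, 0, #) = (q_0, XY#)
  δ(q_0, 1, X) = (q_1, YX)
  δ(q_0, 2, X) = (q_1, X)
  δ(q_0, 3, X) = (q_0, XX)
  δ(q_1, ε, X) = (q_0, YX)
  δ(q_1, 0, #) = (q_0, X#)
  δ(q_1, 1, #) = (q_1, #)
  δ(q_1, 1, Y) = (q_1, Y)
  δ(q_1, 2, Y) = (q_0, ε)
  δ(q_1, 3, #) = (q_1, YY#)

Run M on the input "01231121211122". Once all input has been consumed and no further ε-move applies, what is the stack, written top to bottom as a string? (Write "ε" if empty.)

YXXY#

(q_0, 01231121211122, #)
  read 0, top #: go to q_0, push XY# → (q_0, 1231121211122, XY#)
  read 1, top X: go to q_1, push YX → (q_1, 231121211122, YXY#)
  read 2, top Y: go to q_0, push ε → (q_0, 31121211122, XY#)
  read 3, top X: go to q_0, push XX → (q_0, 1121211122, XXY#)
  read 1, top X: go to q_1, push YX → (q_1, 121211122, YXXY#)
  read 1, top Y: go to q_1, push Y → (q_1, 21211122, YXXY#)
  read 2, top Y: go to q_0, push ε → (q_0, 1211122, XXY#)
  read 1, top X: go to q_1, push YX → (q_1, 211122, YXXY#)
  read 2, top Y: go to q_0, push ε → (q_0, 11122, XXY#)
  read 1, top X: go to q_1, push YX → (q_1, 1122, YXXY#)
  read 1, top Y: go to q_1, push Y → (q_1, 122, YXXY#)
  read 1, top Y: go to q_1, push Y → (q_1, 22, YXXY#)
  read 2, top Y: go to q_0, push ε → (q_0, 2, XXY#)
  read 2, top X: go to q_1, push X → (q_1, ε, XXY#)
  ε-move, top X: go to q_0, push YX → (q_0, ε, YXXY#)
All input consumed in state q_0 with stack YXXY#.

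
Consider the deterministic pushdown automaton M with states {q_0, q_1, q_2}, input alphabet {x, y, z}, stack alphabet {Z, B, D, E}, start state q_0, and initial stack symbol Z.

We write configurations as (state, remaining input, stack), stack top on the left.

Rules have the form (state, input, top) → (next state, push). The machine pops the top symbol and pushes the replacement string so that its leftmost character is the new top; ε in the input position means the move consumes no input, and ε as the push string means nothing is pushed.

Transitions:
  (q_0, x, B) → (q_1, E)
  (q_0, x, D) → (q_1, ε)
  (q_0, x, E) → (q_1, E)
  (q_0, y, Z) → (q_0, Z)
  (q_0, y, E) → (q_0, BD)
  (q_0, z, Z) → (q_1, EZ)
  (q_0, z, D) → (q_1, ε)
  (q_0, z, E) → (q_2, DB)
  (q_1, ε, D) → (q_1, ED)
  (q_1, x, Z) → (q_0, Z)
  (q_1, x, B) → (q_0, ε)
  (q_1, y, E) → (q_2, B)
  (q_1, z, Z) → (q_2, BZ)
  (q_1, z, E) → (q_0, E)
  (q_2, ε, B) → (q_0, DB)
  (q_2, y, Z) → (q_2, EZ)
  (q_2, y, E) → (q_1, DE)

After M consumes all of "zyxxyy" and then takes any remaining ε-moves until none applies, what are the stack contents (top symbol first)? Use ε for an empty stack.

Z

(q_0, zyxxyy, Z)
  read z, top Z: go to q_1, push EZ → (q_1, yxxyy, EZ)
  read y, top E: go to q_2, push B → (q_2, xxyy, BZ)
  ε-move, top B: go to q_0, push DB → (q_0, xxyy, DBZ)
  read x, top D: go to q_1, push ε → (q_1, xyy, BZ)
  read x, top B: go to q_0, push ε → (q_0, yy, Z)
  read y, top Z: go to q_0, push Z → (q_0, y, Z)
  read y, top Z: go to q_0, push Z → (q_0, ε, Z)
All input consumed in state q_0 with stack Z.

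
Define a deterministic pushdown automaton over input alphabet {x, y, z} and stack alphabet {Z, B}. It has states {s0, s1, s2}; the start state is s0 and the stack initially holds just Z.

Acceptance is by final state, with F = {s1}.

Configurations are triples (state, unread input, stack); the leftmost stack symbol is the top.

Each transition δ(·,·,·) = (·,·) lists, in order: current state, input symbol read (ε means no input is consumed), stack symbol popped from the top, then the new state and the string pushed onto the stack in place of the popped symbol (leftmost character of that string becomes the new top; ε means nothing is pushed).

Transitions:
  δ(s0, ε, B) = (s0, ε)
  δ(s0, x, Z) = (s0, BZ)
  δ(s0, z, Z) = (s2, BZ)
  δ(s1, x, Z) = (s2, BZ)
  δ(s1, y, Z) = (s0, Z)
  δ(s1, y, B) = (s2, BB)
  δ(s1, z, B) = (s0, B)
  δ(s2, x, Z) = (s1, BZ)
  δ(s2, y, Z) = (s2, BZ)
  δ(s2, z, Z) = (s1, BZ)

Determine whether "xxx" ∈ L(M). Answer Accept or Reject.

(s0, xxx, Z) ⊢ (s0, xx, BZ) ⊢ (s0, xx, Z) ⊢ (s0, x, BZ) ⊢ (s0, x, Z) ⊢ (s0, ε, BZ) ⊢ (s0, ε, Z)
All input consumed; state s0 ∉ F and no further ε-move applies.

Reject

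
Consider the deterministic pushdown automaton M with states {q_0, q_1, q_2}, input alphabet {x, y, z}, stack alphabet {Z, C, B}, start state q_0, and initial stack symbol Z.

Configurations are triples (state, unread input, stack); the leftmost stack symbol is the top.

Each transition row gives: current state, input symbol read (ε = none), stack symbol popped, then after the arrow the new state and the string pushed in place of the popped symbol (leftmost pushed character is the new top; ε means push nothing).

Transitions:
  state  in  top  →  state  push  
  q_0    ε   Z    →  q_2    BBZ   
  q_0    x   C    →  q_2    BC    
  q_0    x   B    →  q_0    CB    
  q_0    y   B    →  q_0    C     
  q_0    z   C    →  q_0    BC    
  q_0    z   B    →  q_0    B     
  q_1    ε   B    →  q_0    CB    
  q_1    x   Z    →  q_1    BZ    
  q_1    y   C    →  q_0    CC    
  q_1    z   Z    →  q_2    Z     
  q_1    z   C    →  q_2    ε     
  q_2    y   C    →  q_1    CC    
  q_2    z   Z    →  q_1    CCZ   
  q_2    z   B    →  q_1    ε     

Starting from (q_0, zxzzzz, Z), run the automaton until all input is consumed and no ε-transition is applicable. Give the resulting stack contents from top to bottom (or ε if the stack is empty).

Z

(q_0, zxzzzz, Z) ⊢ (q_2, zxzzzz, BBZ) ⊢ (q_1, xzzzz, BZ) ⊢ (q_0, xzzzz, CBZ) ⊢ (q_2, zzzz, BCBZ) ⊢ (q_1, zzz, CBZ) ⊢ (q_2, zz, BZ) ⊢ (q_1, z, Z) ⊢ (q_2, ε, Z)
All input consumed in state q_2 with stack Z.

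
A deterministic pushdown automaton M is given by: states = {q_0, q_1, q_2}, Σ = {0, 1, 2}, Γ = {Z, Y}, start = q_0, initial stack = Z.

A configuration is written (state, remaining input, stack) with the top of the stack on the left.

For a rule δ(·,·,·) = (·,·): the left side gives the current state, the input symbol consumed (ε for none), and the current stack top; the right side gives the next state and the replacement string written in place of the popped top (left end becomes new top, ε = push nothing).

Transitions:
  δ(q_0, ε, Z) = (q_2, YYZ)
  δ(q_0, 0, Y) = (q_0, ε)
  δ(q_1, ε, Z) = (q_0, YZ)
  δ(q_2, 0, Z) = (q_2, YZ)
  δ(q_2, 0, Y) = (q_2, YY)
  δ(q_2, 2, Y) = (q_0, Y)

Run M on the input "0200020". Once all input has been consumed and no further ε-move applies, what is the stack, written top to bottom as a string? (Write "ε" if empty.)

(q_0, 0200020, Z)
  ε-move, top Z: go to q_2, push YYZ → (q_2, 0200020, YYZ)
  read 0, top Y: go to q_2, push YY → (q_2, 200020, YYYZ)
  read 2, top Y: go to q_0, push Y → (q_0, 00020, YYYZ)
  read 0, top Y: go to q_0, push ε → (q_0, 0020, YYZ)
  read 0, top Y: go to q_0, push ε → (q_0, 020, YZ)
  read 0, top Y: go to q_0, push ε → (q_0, 20, Z)
  ε-move, top Z: go to q_2, push YYZ → (q_2, 20, YYZ)
  read 2, top Y: go to q_0, push Y → (q_0, 0, YYZ)
  read 0, top Y: go to q_0, push ε → (q_0, ε, YZ)
All input consumed in state q_0 with stack YZ.

YZ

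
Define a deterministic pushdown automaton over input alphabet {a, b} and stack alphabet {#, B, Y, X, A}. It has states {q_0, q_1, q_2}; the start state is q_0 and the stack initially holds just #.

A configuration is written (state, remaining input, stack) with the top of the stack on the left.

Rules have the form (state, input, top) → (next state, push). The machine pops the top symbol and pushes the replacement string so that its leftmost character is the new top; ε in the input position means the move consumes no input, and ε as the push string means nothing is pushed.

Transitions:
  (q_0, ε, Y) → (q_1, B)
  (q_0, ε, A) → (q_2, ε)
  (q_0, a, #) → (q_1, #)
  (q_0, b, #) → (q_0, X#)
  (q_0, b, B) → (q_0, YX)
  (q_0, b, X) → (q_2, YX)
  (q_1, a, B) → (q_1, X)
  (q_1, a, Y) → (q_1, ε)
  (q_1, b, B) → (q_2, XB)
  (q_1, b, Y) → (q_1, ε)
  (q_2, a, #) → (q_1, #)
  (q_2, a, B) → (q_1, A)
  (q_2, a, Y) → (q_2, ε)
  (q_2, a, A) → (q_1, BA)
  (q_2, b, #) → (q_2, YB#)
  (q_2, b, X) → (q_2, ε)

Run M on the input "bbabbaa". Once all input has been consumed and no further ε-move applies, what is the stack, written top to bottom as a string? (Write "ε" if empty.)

A#

(q_0, bbabbaa, #) ⊢ (q_0, babbaa, X#) ⊢ (q_2, abbaa, YX#) ⊢ (q_2, bbaa, X#) ⊢ (q_2, baa, #) ⊢ (q_2, aa, YB#) ⊢ (q_2, a, B#) ⊢ (q_1, ε, A#)
All input consumed in state q_1 with stack A#.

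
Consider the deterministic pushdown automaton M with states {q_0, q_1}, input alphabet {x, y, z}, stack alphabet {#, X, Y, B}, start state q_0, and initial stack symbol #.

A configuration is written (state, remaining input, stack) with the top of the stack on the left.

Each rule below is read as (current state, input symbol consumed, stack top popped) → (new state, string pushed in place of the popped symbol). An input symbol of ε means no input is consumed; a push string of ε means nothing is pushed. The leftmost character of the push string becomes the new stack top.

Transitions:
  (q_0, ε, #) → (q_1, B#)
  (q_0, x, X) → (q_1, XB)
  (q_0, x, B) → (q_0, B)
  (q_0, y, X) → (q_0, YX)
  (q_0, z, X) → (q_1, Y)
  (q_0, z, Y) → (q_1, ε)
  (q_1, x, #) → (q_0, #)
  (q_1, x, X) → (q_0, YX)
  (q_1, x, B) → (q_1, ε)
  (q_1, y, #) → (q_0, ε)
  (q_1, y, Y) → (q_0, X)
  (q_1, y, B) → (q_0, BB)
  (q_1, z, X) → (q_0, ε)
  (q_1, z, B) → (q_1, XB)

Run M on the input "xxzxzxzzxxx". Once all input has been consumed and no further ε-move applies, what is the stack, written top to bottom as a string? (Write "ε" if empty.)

B#

(q_0, xxzxzxzzxxx, #)
  ε-move, top #: go to q_1, push B# → (q_1, xxzxzxzzxxx, B#)
  read x, top B: go to q_1, push ε → (q_1, xzxzxzzxxx, #)
  read x, top #: go to q_0, push # → (q_0, zxzxzzxxx, #)
  ε-move, top #: go to q_1, push B# → (q_1, zxzxzzxxx, B#)
  read z, top B: go to q_1, push XB → (q_1, xzxzzxxx, XB#)
  read x, top X: go to q_0, push YX → (q_0, zxzzxxx, YXB#)
  read z, top Y: go to q_1, push ε → (q_1, xzzxxx, XB#)
  read x, top X: go to q_0, push YX → (q_0, zzxxx, YXB#)
  read z, top Y: go to q_1, push ε → (q_1, zxxx, XB#)
  read z, top X: go to q_0, push ε → (q_0, xxx, B#)
  read x, top B: go to q_0, push B → (q_0, xx, B#)
  read x, top B: go to q_0, push B → (q_0, x, B#)
  read x, top B: go to q_0, push B → (q_0, ε, B#)
All input consumed in state q_0 with stack B#.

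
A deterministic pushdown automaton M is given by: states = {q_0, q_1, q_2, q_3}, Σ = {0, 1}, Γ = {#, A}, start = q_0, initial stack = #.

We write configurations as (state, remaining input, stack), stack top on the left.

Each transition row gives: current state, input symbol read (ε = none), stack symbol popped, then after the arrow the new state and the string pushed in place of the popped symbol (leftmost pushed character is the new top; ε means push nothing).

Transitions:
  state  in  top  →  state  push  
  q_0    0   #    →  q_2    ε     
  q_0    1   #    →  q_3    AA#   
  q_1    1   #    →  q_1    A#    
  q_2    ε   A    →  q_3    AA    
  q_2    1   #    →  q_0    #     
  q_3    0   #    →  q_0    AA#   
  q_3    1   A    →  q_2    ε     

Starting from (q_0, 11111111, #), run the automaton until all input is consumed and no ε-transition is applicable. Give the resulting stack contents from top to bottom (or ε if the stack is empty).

AA#

(q_0, 11111111, #)
  read 1, top #: go to q_3, push AA# → (q_3, 1111111, AA#)
  read 1, top A: go to q_2, push ε → (q_2, 111111, A#)
  ε-move, top A: go to q_3, push AA → (q_3, 111111, AA#)
  read 1, top A: go to q_2, push ε → (q_2, 11111, A#)
  ε-move, top A: go to q_3, push AA → (q_3, 11111, AA#)
  read 1, top A: go to q_2, push ε → (q_2, 1111, A#)
  ε-move, top A: go to q_3, push AA → (q_3, 1111, AA#)
  read 1, top A: go to q_2, push ε → (q_2, 111, A#)
  ε-move, top A: go to q_3, push AA → (q_3, 111, AA#)
  read 1, top A: go to q_2, push ε → (q_2, 11, A#)
  ε-move, top A: go to q_3, push AA → (q_3, 11, AA#)
  read 1, top A: go to q_2, push ε → (q_2, 1, A#)
  ε-move, top A: go to q_3, push AA → (q_3, 1, AA#)
  read 1, top A: go to q_2, push ε → (q_2, ε, A#)
  ε-move, top A: go to q_3, push AA → (q_3, ε, AA#)
All input consumed in state q_3 with stack AA#.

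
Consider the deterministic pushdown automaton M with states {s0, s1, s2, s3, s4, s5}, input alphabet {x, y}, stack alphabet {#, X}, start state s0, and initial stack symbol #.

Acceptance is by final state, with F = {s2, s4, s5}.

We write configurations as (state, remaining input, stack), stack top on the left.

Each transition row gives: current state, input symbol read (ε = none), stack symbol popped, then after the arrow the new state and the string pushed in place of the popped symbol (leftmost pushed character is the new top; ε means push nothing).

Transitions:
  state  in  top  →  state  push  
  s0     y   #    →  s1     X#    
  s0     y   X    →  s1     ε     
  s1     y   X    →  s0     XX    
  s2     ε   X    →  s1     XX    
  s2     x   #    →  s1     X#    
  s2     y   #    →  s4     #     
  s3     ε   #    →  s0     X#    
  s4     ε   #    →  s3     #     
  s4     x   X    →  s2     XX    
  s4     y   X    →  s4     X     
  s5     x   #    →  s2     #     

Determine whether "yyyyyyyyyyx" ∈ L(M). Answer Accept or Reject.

(s0, yyyyyyyyyyx, #) ⊢ (s1, yyyyyyyyyx, X#) ⊢ (s0, yyyyyyyyx, XX#) ⊢ (s1, yyyyyyyx, X#) ⊢ (s0, yyyyyyx, XX#) ⊢ (s1, yyyyyx, X#) ⊢ (s0, yyyyx, XX#) ⊢ (s1, yyyx, X#) ⊢ (s0, yyx, XX#) ⊢ (s1, yx, X#) ⊢ (s0, x, XX#)
No transition applies at (s0, x, XX#); input not fully consumed.

Reject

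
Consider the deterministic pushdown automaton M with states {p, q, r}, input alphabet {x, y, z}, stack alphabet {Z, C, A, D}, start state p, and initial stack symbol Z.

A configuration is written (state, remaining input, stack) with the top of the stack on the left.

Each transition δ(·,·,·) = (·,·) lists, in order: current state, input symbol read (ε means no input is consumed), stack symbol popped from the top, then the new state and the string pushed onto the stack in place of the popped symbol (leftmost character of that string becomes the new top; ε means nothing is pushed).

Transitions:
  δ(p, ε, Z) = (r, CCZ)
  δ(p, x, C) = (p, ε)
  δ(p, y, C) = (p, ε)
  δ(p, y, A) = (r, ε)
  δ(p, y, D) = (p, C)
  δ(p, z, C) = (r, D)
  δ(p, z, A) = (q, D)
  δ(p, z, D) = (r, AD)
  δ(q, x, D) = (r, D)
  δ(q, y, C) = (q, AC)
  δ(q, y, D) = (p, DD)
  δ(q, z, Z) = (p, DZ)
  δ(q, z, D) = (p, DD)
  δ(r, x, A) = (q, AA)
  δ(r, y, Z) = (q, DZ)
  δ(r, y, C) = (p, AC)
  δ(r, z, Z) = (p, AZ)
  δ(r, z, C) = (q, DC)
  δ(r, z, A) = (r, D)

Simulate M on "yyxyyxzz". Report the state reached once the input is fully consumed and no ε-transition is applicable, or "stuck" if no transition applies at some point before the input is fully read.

(p, yyxyyxzz, Z) ⊢ (r, yyxyyxzz, CCZ) ⊢ (p, yxyyxzz, ACCZ) ⊢ (r, xyyxzz, CCZ)
No transition for (r, x, top C); M blocks with input xyyxzz remaining.

stuck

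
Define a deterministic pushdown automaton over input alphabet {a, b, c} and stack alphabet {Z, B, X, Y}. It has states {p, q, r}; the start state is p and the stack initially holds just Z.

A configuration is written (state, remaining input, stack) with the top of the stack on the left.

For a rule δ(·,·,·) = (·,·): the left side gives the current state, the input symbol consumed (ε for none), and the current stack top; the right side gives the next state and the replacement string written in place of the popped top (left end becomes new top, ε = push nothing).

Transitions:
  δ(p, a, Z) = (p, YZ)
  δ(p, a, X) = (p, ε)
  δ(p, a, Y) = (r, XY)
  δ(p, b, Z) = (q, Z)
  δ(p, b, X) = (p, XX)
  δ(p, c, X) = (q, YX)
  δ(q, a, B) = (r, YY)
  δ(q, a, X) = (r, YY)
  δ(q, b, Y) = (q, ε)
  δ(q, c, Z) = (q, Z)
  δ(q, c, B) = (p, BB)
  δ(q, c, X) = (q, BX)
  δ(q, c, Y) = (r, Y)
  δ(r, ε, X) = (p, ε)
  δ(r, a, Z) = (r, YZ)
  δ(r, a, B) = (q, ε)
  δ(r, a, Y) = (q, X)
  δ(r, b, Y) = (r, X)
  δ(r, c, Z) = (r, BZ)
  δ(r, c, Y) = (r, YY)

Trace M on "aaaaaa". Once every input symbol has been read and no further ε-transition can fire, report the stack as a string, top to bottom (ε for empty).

YZ

(p, aaaaaa, Z) ⊢ (p, aaaaa, YZ) ⊢ (r, aaaa, XYZ) ⊢ (p, aaaa, YZ) ⊢ (r, aaa, XYZ) ⊢ (p, aaa, YZ) ⊢ (r, aa, XYZ) ⊢ (p, aa, YZ) ⊢ (r, a, XYZ) ⊢ (p, a, YZ) ⊢ (r, ε, XYZ) ⊢ (p, ε, YZ)
All input consumed in state p with stack YZ.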